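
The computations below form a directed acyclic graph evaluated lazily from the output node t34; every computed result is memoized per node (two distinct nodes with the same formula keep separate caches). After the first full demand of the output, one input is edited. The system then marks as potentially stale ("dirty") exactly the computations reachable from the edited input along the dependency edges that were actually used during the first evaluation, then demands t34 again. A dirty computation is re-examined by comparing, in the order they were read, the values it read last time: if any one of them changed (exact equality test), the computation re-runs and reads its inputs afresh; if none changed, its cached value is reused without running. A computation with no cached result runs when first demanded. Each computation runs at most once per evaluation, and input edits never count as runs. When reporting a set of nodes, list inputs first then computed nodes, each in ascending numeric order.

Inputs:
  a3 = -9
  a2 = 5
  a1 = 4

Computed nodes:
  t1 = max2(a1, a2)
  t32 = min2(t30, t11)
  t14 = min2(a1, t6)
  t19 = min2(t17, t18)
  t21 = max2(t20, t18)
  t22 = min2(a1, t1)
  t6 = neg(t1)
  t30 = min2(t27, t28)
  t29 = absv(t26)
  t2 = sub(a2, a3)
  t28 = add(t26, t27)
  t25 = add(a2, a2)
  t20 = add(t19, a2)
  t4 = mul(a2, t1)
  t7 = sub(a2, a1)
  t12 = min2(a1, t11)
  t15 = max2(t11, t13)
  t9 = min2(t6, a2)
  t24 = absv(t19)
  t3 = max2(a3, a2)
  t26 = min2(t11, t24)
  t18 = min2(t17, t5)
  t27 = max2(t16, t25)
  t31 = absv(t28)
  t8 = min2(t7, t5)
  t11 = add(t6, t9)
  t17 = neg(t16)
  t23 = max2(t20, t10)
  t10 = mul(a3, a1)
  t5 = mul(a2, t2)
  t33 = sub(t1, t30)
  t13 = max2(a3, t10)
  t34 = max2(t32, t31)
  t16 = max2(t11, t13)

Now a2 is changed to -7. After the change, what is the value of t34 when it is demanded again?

Demanding t34 again yields 20.
Note where the cutoff bites: t17 is checked, finds nothing changed, and keeps its cache.

First demand of the output computes:
  t1 = max2(4, 5) = 5
  t2 = sub(5, -9) = 14
  t5 = mul(5, 14) = 70
  t6 = neg(5) = -5
  t9 = min2(-5, 5) = -5
  t10 = mul(-9, 4) = -36
  t11 = add(-5, -5) = -10
  t13 = max2(-9, -36) = -9
  t16 = max2(-10, -9) = -9
  t17 = neg(-9) = 9
  t18 = min2(9, 70) = 9
  t19 = min2(9, 9) = 9
  t24 = absv(9) = 9
  t25 = add(5, 5) = 10
  t26 = min2(-10, 9) = -10
  t27 = max2(-9, 10) = 10
  t28 = add(-10, 10) = 0
  t30 = min2(10, 0) = 0
  t31 = absv(0) = 0
  t32 = min2(0, -10) = -10
  t34 = max2(-10, 0) = 0

After the edit, cleaning proceeds:
  t1: a read changed (a2 5->-7) — executes, giving 4.
  t2: a read changed (a2 5->-7) — executes, giving 2.
  t5: a read changed (a2 5->-7; t2 14->2) — executes, giving -14.
  t6: a read changed (t1 5->4) — executes, giving -4.
  t9: a read changed (t6 -5->-4; a2 5->-7) — executes, giving -7.
  t11: a read changed (t6 -5->-4; t9 -5->-7) — executes, giving -11.
  t16: a read changed (t11 -10->-11) — executes, giving -9 — identical to its old value.
  t17: dirty, but its reads are unchanged (t16 unchanged); cached 9 stands.
  t18: a read changed (t5 70->-14) — executes, giving -14.
  t19: a read changed (t18 9->-14) — executes, giving -14.
  t24: a read changed (t19 9->-14) — executes, giving 14.
  t25: a read changed (a2 5->-7; a2 5->-7) — executes, giving -14.
  t26: a read changed (t11 -10->-11; t24 9->14) — executes, giving -11.
  t27: a read changed (t25 10->-14) — executes, giving -9.
  t28: a read changed (t26 -10->-11; t27 10->-9) — executes, giving -20.
  t30: a read changed (t27 10->-9; t28 0->-20) — executes, giving -20.
  t31: a read changed (t28 0->-20) — executes, giving 20.
  t32: a read changed (t30 0->-20; t11 -10->-11) — executes, giving -20.
  t34: a read changed (t32 -10->-20; t31 0->20) — executes, giving 20.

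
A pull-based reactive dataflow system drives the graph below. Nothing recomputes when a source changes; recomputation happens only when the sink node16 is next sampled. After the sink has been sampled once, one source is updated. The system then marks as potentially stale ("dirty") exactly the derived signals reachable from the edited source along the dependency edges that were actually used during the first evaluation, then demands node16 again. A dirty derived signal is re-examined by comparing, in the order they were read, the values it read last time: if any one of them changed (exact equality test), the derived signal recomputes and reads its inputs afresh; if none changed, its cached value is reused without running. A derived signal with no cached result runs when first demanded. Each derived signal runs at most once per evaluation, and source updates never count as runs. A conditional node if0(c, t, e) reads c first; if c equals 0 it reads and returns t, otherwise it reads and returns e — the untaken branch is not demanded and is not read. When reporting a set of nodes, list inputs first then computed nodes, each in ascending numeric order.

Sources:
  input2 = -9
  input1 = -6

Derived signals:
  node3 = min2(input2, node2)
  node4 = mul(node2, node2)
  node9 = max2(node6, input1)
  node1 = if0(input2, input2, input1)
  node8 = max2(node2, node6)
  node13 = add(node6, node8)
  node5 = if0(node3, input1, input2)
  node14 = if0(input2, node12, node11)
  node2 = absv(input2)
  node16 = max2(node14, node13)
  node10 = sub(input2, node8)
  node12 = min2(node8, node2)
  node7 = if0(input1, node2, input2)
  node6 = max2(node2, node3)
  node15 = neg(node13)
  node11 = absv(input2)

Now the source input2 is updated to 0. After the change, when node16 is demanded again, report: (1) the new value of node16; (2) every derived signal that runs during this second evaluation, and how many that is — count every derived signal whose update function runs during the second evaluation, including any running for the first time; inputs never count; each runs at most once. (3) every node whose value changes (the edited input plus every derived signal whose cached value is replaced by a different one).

First evaluation (everything demanded from the output):
  node2 = absv(-9) = 9
  node3 = min2(-9, 9) = -9
  node6 = max2(9, -9) = 9
  node8 = max2(9, 9) = 9
  node11 = absv(-9) = 9
  node13 = add(9, 9) = 18
  node14 = if0(input2=-9 -> else branch node11) = 9
  node16 = max2(9, 18) = 18

Propagation after the edit:
  node2: runs — input2 -9->0; result 0.
  node3: runs — input2 -9->0; node2 9->0; result 0.
  node6: runs — node2 9->0; node3 -9->0; result 0.
  node8: runs — node2 9->0; node6 9->0; result 0.
  node11: marked dirty but never re-examined — demand shifted away from it.
  node12: demanded for the first time — runs, produces 0.
  node13: runs — node6 9->0; node8 9->0; result 0.
  node14: runs — input2 -9->0; result 0.
  node16: runs — node14 9->0; node13 18->0; result 0.

Key observation: a condition flipped, so demand moved to the other branch — node11 is never re-examined.

New value of node16: 0.
Derived signals that run: node2, node3, node6, node8, node12, node13, node14, node16 — 8 in total.
Values that change: input2, node2, node3, node6, node8, node13, node14, node16.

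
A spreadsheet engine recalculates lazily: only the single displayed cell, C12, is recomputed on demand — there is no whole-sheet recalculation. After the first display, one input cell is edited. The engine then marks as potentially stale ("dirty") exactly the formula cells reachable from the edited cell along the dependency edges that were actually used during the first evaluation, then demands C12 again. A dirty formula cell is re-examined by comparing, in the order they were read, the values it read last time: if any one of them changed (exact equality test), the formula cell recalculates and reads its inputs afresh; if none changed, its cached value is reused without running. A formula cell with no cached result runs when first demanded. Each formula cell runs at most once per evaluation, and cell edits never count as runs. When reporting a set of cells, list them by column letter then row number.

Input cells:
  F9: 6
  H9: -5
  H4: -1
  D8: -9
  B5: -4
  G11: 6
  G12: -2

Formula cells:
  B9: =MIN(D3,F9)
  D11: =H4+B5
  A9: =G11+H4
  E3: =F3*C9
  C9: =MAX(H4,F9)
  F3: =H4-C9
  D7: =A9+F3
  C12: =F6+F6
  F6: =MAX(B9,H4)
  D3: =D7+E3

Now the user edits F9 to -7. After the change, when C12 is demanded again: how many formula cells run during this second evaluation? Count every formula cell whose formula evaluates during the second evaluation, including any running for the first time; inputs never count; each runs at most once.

First evaluation (everything demanded from the output):
  A9 = 6 + -1 = 5
  C9 = MAX(-1, 6) = 6
  F3 = -1 - 6 = -7
  D7 = 5 + -7 = -2
  E3 = -7 * 6 = -42
  D3 = -2 + -42 = -44
  B9 = MIN(-44, 6) = -44
  F6 = MAX(-44, -1) = -1
  C12 = -1 + -1 = -2

Propagation after the edit:
  C9: runs — F9 6->-7; result -1.
  F3: runs — C9 6->-1; result 0.
  D7: runs — F3 -7->0; result 5.
  E3: runs — F3 -7->0; C9 6->-1; result 0.
  D3: runs — D7 -2->5; E3 -42->0; result 5.
  B9: runs — D3 -44->5; F9 6->-7; result -7.
  F6: runs — B9 -44->-7; result -1 (same value as before).
  C12: checked — values it read are unchanged (F6 unchanged, F6 unchanged); reused cached -2 without running.

Key observation: the change is absorbed at F6 — it re-runs but produces the same value, and the output's value is unchanged.

Formula cells that run: B9, C9, D3, D7, E3, F3, F6 — 7 in total.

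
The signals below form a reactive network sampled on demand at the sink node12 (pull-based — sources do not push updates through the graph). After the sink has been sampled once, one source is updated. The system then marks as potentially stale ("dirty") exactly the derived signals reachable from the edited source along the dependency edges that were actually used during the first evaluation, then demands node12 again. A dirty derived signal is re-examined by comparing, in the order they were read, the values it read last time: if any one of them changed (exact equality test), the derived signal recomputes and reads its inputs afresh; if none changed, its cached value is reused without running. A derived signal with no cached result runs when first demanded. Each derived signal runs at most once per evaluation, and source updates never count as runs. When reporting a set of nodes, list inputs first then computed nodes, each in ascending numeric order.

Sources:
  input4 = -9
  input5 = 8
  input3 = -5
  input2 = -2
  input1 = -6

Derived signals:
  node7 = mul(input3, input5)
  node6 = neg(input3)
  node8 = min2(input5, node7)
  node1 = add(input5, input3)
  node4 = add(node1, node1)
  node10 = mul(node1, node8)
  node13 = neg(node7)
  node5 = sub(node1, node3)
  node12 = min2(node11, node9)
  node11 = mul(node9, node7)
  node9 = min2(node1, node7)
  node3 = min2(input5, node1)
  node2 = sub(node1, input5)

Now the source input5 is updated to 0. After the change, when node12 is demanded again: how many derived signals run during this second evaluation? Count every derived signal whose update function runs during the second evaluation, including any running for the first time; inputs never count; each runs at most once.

Initial pass — values computed on the first demand:
  node1 = add(8, -5) = 3
  node7 = mul(-5, 8) = -40
  node9 = min2(3, -40) = -40
  node11 = mul(-40, -40) = 1600
  node12 = min2(1600, -40) = -40

Second demand — change propagation:
  node1: re-runs because input5 8->0; new result -5.
  node7: re-runs because input5 8->0; new result 0.
  node9: re-runs because node1 3->-5; node7 -40->0; new result -5.
  node11: re-runs because node9 -40->-5; node7 -40->0; new result 0.
  node12: re-runs because node11 1600->0; node9 -40->-5; new result -5.

Run set: node1, node7, node9, node11, node12 (5 run).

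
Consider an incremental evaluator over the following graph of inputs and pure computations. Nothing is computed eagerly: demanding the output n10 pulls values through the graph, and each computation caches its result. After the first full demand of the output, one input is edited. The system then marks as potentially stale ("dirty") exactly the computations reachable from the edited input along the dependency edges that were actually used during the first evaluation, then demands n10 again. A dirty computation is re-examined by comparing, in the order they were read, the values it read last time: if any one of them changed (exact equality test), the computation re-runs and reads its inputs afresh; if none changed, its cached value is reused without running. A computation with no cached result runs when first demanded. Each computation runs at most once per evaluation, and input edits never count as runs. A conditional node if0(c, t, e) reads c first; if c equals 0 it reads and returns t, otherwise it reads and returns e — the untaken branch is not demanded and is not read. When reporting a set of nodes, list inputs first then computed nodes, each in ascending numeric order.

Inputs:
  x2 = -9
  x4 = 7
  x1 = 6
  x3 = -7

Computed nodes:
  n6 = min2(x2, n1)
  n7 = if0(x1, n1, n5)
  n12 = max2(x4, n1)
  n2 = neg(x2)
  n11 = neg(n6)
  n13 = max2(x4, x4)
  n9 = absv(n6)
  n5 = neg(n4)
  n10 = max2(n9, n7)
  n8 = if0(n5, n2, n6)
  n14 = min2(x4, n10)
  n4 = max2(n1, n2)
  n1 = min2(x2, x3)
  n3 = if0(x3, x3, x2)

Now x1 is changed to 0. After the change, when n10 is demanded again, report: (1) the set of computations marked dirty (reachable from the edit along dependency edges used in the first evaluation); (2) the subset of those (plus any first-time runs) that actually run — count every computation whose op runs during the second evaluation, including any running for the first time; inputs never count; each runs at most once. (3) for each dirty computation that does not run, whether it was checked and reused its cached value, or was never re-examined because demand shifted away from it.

Dirty set: n7, n10.
Run set: n7 (1 run).
Re-examined without running (cache reused): n10.
The important point: n7 recomputes to an identical value, and the output ends up unchanged.

Initial pass — values computed on the first demand:
  n1 = min2(-9, -7) = -9
  n2 = neg(-9) = 9
  n4 = max2(-9, 9) = 9
  n5 = neg(9) = -9
  n6 = min2(-9, -9) = -9
  n7 = if0(x1=6 -> else branch n5) = -9
  n9 = absv(-9) = 9
  n10 = max2(9, -9) = 9

Second demand — change propagation:
  n7: re-runs because x1 6->0; new result -9 (unchanged).
  n10: re-examined; everything it read last time is the same (n9 unchanged, n7 unchanged) — cache 9 kept, no run.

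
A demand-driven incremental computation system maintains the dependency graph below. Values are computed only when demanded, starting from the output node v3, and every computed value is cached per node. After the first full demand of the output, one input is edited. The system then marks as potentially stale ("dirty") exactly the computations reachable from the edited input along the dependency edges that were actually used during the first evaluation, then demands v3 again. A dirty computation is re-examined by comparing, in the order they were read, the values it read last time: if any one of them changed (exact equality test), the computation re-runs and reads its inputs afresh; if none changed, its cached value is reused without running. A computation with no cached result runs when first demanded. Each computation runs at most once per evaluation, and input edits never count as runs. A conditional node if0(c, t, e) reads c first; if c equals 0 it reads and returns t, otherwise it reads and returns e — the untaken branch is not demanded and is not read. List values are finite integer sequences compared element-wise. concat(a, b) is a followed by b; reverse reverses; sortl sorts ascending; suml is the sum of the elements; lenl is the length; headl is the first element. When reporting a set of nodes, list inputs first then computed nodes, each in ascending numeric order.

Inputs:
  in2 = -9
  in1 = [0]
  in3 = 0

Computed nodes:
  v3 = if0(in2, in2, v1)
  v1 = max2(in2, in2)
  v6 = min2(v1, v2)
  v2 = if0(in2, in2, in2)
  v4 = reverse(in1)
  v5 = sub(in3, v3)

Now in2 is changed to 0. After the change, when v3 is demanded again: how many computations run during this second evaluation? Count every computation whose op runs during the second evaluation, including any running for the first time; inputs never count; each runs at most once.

Computations that run: v3 — 1 in total.
Key observation: a condition flipped, so demand moved to the other branch — v1 is never re-examined.

First evaluation (everything demanded from the output):
  v1 = max2(-9, -9) = -9
  v3 = if0(in2=-9 -> else branch v1) = -9

Propagation after the edit:
  v1: marked dirty but never re-examined — demand shifted away from it.
  v3: runs — in2 -9->0; result 0.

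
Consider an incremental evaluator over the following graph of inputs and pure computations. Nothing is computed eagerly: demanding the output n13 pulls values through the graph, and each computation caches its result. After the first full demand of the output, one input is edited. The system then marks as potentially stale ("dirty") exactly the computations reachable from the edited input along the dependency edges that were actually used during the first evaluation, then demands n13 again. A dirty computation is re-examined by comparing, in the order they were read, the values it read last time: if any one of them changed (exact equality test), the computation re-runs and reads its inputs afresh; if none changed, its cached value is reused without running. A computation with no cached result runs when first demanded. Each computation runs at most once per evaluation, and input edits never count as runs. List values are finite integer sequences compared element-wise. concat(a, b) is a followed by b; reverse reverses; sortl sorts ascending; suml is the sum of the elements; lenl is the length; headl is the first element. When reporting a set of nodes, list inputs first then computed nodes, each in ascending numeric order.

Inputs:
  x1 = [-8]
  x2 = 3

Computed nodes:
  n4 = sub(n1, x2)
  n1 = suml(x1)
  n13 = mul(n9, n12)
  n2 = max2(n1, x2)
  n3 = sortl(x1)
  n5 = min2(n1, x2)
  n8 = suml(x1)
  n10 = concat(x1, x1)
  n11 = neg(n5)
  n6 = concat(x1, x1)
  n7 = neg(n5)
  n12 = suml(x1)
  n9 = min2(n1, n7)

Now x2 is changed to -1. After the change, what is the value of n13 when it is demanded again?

n13 now evaluates to 64.
The important point: n5 recomputes to an identical value, and the output ends up unchanged.

Initial pass — values computed on the first demand:
  n1 = suml([-8]) = -8
  n5 = min2(-8, 3) = -8
  n7 = neg(-8) = 8
  n9 = min2(-8, 8) = -8
  n12 = suml([-8]) = -8
  n13 = mul(-8, -8) = 64

Second demand — change propagation:
  n5: re-runs because x2 3->-1; new result -8 (unchanged).
  n7: re-examined; everything it read last time is the same (n5 unchanged) — cache 8 kept, no run.
  n9: re-examined; everything it read last time is the same (n1 unchanged, n7 unchanged) — cache -8 kept, no run.
  n13: re-examined; everything it read last time is the same (n9 unchanged, n12 unchanged) — cache 64 kept, no run.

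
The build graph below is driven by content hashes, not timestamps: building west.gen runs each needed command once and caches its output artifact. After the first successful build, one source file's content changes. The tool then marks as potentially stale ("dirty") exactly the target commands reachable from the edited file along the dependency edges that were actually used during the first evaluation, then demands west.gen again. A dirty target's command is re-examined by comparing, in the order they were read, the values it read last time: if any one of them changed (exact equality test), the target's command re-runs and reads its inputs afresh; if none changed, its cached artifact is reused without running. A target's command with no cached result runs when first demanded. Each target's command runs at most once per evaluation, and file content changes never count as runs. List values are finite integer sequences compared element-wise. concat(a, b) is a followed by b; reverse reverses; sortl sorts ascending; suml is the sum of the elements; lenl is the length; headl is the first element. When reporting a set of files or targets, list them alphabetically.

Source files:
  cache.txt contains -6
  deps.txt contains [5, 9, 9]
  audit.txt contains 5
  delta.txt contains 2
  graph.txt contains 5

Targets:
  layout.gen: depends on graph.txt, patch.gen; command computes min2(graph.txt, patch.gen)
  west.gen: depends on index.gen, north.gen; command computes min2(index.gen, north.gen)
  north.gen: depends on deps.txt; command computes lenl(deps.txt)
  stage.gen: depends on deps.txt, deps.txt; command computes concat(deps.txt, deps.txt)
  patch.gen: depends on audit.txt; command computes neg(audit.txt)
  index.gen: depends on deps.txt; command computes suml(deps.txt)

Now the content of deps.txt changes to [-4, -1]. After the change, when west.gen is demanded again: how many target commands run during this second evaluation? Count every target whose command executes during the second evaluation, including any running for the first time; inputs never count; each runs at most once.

Run set: index.gen, north.gen, west.gen (3 run).

Initial pass — values computed on the first demand:
  index.gen = suml([5, 9, 9]) = 23
  north.gen = lenl([5, 9, 9]) = 3
  west.gen = min2(23, 3) = 3

Second demand — change propagation:
  index.gen: re-runs because deps.txt [5, 9, 9]->[-4, -1]; new result -5.
  north.gen: re-runs because deps.txt [5, 9, 9]->[-4, -1]; new result 2.
  west.gen: re-runs because index.gen 23->-5; north.gen 3->2; new result -5.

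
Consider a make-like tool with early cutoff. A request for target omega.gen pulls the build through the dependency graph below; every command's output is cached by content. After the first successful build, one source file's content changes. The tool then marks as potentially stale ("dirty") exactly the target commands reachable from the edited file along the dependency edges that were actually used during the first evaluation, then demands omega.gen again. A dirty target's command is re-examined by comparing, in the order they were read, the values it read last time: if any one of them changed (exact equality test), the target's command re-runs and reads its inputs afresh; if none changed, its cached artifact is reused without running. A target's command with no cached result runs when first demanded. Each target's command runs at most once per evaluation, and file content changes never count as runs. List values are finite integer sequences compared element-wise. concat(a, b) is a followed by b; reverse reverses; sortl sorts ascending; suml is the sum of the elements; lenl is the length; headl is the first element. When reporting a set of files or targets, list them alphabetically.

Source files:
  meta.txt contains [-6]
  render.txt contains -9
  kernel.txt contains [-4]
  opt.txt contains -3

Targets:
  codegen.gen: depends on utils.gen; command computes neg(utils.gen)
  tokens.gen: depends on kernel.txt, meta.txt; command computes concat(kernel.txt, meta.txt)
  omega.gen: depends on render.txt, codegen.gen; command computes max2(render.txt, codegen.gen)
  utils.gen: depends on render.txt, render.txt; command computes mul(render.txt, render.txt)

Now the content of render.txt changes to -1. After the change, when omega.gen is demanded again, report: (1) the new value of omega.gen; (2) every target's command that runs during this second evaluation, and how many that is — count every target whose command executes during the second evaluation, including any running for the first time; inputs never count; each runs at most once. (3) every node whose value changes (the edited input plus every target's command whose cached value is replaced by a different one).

Demanding omega.gen again yields -1.
3 target commands run: codegen.gen, omega.gen, utils.gen.
The nodes whose values change: codegen.gen, omega.gen, render.txt, utils.gen.

First demand of the output computes:
  utils.gen = mul(-9, -9) = 81
  codegen.gen = neg(81) = -81
  omega.gen = max2(-9, -81) = -9

After the edit, cleaning proceeds:
  utils.gen: a read changed (render.txt -9->-1; render.txt -9->-1) — executes, giving 1.
  codegen.gen: a read changed (utils.gen 81->1) — executes, giving -1.
  omega.gen: a read changed (render.txt -9->-1; codegen.gen -81->-1) — executes, giving -1.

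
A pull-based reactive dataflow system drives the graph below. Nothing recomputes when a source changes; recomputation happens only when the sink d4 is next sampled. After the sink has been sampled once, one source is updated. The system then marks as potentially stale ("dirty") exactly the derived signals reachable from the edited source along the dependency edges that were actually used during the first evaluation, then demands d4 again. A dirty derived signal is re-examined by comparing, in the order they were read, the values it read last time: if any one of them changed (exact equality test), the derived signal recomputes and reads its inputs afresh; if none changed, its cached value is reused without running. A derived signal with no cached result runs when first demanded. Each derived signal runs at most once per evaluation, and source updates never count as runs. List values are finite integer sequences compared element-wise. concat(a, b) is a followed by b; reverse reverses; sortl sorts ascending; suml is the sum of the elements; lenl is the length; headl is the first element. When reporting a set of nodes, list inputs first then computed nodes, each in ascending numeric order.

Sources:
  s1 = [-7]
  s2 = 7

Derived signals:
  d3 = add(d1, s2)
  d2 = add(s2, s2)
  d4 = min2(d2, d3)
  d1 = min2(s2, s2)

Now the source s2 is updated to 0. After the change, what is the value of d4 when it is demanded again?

First evaluation (everything demanded from the output):
  d1 = min2(7, 7) = 7
  d2 = add(7, 7) = 14
  d3 = add(7, 7) = 14
  d4 = min2(14, 14) = 14

Propagation after the edit:
  d1: runs — s2 7->0; s2 7->0; result 0.
  d2: runs — s2 7->0; s2 7->0; result 0.
  d3: runs — d1 7->0; s2 7->0; result 0.
  d4: runs — d2 14->0; d3 14->0; result 0.

New value of d4: 0.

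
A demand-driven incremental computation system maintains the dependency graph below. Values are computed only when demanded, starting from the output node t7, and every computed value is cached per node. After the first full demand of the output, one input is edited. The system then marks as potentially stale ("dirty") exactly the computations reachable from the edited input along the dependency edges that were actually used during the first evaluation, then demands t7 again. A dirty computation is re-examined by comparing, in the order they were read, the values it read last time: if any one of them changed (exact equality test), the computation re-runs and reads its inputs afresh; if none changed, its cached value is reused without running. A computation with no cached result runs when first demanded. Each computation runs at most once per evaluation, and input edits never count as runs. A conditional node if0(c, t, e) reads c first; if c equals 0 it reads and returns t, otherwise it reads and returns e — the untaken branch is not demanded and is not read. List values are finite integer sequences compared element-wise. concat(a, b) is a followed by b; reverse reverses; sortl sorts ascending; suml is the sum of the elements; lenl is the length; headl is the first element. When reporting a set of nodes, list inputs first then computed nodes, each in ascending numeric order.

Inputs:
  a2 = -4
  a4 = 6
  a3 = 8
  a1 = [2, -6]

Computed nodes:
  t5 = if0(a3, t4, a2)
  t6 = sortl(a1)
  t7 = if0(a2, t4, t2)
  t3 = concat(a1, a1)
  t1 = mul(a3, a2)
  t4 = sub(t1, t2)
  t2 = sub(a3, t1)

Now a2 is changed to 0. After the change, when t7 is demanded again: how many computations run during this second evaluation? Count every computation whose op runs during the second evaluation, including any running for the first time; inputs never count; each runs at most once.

Computations that run: t1, t2, t4, t7 — 4 in total.
Key observation: a condition flipped, so demand reaches new nodes — t4 runs for the first time.

First evaluation (everything demanded from the output):
  t1 = mul(8, -4) = -32
  t2 = sub(8, -32) = 40
  t7 = if0(a2=-4 -> else branch t2) = 40

Propagation after the edit:
  t1: runs — a2 -4->0; result 0.
  t2: runs — t1 -32->0; result 8.
  t4: demanded for the first time — runs, produces -8.
  t7: runs — a2 -4->0; t2 40->8; result -8.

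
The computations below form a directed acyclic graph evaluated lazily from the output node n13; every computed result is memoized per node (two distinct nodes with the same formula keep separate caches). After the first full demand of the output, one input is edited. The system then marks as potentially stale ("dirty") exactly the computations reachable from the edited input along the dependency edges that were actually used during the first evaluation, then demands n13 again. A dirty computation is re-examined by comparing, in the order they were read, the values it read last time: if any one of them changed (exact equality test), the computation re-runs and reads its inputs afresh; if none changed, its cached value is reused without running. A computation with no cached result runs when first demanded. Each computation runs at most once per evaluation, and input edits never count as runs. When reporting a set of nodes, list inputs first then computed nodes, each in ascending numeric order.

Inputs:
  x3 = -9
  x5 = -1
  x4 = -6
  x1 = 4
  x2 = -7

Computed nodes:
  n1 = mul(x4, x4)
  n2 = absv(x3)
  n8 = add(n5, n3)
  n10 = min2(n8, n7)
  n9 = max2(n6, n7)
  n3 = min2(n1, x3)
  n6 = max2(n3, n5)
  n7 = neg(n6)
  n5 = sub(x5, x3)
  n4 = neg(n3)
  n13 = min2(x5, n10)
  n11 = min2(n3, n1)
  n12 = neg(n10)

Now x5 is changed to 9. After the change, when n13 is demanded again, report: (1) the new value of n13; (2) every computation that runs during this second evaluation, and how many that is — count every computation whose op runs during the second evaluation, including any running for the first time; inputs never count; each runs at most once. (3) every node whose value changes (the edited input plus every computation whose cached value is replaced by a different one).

Demanding n13 again yields -18.
6 computations run: n5, n6, n7, n8, n10, n13.
The nodes whose values change: x5, n5, n6, n7, n8, n10, n13.

First demand of the output computes:
  n1 = mul(-6, -6) = 36
  n3 = min2(36, -9) = -9
  n5 = sub(-1, -9) = 8
  n6 = max2(-9, 8) = 8
  n7 = neg(8) = -8
  n8 = add(8, -9) = -1
  n10 = min2(-1, -8) = -8
  n13 = min2(-1, -8) = -8

After the edit, cleaning proceeds:
  n5: a read changed (x5 -1->9) — executes, giving 18.
  n6: a read changed (n5 8->18) — executes, giving 18.
  n7: a read changed (n6 8->18) — executes, giving -18.
  n8: a read changed (n5 8->18) — executes, giving 9.
  n10: a read changed (n8 -1->9; n7 -8->-18) — executes, giving -18.
  n13: a read changed (x5 -1->9; n10 -8->-18) — executes, giving -18.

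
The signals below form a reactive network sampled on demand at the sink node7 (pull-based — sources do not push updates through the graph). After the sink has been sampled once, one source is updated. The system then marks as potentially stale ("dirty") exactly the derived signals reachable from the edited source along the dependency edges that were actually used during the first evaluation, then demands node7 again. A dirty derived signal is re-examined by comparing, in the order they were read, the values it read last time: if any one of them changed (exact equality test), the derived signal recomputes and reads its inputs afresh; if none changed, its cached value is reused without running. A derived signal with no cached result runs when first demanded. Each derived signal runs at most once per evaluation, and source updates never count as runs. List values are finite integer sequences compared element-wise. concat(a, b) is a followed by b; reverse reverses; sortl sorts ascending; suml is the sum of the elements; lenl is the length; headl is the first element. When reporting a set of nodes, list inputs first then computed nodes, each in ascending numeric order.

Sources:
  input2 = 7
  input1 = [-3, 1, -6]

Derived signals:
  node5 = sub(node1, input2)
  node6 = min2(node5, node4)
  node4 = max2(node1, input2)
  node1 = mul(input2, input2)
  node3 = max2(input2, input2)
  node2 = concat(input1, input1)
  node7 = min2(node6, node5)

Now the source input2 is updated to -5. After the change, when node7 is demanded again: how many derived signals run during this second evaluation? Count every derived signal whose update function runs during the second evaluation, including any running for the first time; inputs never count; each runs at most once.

Initial pass — values computed on the first demand:
  node1 = mul(7, 7) = 49
  node4 = max2(49, 7) = 49
  node5 = sub(49, 7) = 42
  node6 = min2(42, 49) = 42
  node7 = min2(42, 42) = 42

Second demand — change propagation:
  node1: re-runs because input2 7->-5; input2 7->-5; new result 25.
  node4: re-runs because node1 49->25; input2 7->-5; new result 25.
  node5: re-runs because node1 49->25; input2 7->-5; new result 30.
  node6: re-runs because node5 42->30; node4 49->25; new result 25.
  node7: re-runs because node6 42->25; node5 42->30; new result 25.

Run set: node1, node4, node5, node6, node7 (5 run).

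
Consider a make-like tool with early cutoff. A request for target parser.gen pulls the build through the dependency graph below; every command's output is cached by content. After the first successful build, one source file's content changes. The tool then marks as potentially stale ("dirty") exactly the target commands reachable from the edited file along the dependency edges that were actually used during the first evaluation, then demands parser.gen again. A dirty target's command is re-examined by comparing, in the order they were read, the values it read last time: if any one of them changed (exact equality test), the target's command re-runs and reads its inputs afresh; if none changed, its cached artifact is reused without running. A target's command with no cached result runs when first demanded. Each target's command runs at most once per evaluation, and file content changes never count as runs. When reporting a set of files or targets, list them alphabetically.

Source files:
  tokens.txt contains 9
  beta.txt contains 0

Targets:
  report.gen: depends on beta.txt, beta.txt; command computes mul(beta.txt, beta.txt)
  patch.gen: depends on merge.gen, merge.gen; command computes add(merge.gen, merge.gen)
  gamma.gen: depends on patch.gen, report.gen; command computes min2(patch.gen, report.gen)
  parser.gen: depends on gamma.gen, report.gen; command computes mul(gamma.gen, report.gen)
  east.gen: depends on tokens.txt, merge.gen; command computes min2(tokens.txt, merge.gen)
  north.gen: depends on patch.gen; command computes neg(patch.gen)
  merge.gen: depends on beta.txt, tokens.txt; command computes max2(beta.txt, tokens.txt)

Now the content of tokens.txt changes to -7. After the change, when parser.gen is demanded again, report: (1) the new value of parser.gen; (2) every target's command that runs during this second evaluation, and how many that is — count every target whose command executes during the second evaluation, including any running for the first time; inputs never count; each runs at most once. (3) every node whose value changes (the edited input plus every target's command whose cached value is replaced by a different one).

First demand of the output computes:
  merge.gen = max2(0, 9) = 9
  patch.gen = add(9, 9) = 18
  report.gen = mul(0, 0) = 0
  gamma.gen = min2(18, 0) = 0
  parser.gen = mul(0, 0) = 0

After the edit, cleaning proceeds:
  merge.gen: a read changed (tokens.txt 9->-7) — executes, giving 0.
  patch.gen: a read changed (merge.gen 9->0; merge.gen 9->0) — executes, giving 0.
  gamma.gen: a read changed (patch.gen 18->0) — executes, giving 0 — identical to its old value.
  parser.gen: dirty, but its reads are unchanged (gamma.gen unchanged, report.gen unchanged); cached 0 stands.

Note the absorption at gamma.gen: it re-runs yet its value is the same, leaving the output's value untouched.

Demanding parser.gen again yields 0.
3 target commands run: gamma.gen, merge.gen, patch.gen.
The nodes whose values change: merge.gen, patch.gen, tokens.txt.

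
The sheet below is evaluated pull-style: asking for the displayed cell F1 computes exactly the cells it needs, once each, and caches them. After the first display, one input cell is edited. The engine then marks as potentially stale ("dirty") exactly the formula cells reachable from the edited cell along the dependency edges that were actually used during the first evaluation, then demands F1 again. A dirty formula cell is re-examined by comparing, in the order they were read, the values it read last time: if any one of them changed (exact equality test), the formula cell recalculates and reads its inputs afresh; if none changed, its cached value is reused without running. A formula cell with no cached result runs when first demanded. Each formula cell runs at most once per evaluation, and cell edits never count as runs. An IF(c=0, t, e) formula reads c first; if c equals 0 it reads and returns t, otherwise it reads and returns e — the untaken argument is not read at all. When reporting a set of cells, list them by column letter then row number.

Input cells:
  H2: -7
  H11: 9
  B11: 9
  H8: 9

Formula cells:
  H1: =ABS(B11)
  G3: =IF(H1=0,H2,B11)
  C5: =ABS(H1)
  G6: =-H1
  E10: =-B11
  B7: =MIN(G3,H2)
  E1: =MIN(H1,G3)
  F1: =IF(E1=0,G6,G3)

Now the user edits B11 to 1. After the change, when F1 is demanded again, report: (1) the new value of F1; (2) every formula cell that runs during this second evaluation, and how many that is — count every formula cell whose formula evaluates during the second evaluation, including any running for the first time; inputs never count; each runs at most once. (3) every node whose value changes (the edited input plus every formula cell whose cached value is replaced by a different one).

Demanding F1 again yields 1.
4 formula cells run: E1, F1, G3, H1.
The nodes whose values change: B11, E1, F1, G3, H1.

First demand of the output computes:
  H1 = ABS(9) = 9
  G3 = IF(H1=0: H1=9 -> else branch B11) = 9
  E1 = MIN(9, 9) = 9
  F1 = IF(E1=0: E1=9 -> else branch G3) = 9

After the edit, cleaning proceeds:
  H1: a read changed (B11 9->1) — executes, giving 1.
  G3: a read changed (H1 9->1; B11 9->1) — executes, giving 1.
  E1: a read changed (H1 9->1; G3 9->1) — executes, giving 1.
  F1: a read changed (E1 9->1; G3 9->1) — executes, giving 1.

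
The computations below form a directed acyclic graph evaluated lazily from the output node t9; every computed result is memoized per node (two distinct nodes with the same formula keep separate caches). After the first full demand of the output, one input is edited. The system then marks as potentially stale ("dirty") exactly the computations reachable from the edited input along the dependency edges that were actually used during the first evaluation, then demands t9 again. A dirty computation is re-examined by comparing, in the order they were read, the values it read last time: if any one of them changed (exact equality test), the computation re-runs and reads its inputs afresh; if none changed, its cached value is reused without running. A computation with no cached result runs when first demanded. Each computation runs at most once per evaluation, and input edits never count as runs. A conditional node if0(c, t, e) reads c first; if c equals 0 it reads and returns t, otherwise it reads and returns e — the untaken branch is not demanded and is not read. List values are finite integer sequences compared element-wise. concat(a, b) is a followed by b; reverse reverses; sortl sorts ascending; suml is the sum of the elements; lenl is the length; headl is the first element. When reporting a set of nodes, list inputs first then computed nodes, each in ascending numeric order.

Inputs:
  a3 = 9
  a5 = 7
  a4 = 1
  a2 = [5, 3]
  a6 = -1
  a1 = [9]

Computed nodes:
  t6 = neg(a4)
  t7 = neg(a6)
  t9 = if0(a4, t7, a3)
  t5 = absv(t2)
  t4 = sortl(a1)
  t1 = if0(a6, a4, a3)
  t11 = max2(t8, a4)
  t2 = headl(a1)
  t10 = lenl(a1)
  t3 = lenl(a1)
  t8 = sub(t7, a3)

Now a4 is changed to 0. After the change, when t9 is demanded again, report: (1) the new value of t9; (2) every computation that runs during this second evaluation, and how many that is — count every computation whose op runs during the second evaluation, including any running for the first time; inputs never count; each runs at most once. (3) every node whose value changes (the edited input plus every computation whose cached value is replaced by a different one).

First demand of the output computes:
  t9 = if0(a4=1 -> else branch a3) = 9

After the edit, cleaning proceeds:
  t7: had never run; runs now, result 1.
  t9: a read changed (a4 1->0) — executes, giving 1.

Note the branch switch — t7 had no cache and runs now for the first time.

Demanding t9 again yields 1.
2 computations run: t7, t9.
The nodes whose values change: a4, t9.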